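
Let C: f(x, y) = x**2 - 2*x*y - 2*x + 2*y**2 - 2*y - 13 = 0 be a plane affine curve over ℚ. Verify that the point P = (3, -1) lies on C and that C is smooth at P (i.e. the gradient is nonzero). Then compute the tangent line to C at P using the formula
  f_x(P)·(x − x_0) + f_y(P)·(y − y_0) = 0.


Tangent line at P: 6*x - 12*y - 30 = 0.

Step 1: f(3, -1) = 0, so P lies on C.
Step 2: partial derivatives
  f_x(x, y) = 2*x - 2*y - 2, f_y(x, y) = -2*x + 4*y - 2.
  f_x(P) = 6, f_y(P) = -12 (gradient nonzero, so P is smooth).
Step 3: tangent line at P: 6·(x − 3) + -12·(y − -1) = 0.
Expanding: 6*x - 12*y - 30 = 0.


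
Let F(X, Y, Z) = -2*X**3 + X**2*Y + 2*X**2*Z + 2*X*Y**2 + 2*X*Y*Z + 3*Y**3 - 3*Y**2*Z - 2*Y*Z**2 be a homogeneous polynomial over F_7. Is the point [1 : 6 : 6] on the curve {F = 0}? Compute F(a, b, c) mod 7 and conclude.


F(1,6,6) ≡ 1 (mod 7); P is NOT on the curve.

Evaluate F(1, 6, 6) term-by-term (mod 7).
  -2*X**3 ↦ -2·1·1·1 = -2
  X**2*Y ↦ 1·1·6·1 = 6
  2*X**2*Z ↦ 2·1·1·6 = 12
  2*X*Y**2 ↦ 2·1·36·1 = 72
  2*X*Y*Z ↦ 2·1·6·6 = 72
  3*Y**3 ↦ 3·1·216·1 = 648
  -3*Y**2*Z ↦ -3·1·36·6 = -648
  -2*Y*Z**2 ↦ -2·1·6·36 = -432
Sum: F(1, 6, 6) = (-2) + (6) + (12) + (72) + (72) + (648) + (-648) + (-432) = -272.
Reducing mod 7: -272 ≡ 1 (mod 7).
Since F(a, b, c) ≡ 1 ≠ 0 (mod 7), P does NOT lie on the curve.


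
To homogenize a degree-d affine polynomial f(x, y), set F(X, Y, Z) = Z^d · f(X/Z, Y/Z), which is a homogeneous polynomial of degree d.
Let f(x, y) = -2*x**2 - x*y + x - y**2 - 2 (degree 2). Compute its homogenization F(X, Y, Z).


F(X, Y, Z) = -2*X**2 - X*Y + X*Z - Y**2 - 2*Z**2

deg(f) = 2.
Substitute x = X/Z, y = Y/Z into f, then multiply by Z^2.
  monomial -2·x^2·y^0 ↦ -2·X^2·Y^0·Z^0.
  monomial -1·x^1·y^1 ↦ -1·X^1·Y^1·Z^0.
  monomial 1·x^1·y^0 ↦ 1·X^1·Y^0·Z^1.
  monomial -1·x^0·y^2 ↦ -1·X^0·Y^2·Z^0.
  monomial -2·x^0·y^0 ↦ -2·X^0·Y^0·Z^2.
Collecting: F(X, Y, Z) = -2*X**2 - X*Y + X*Z - Y**2 - 2*Z**2.


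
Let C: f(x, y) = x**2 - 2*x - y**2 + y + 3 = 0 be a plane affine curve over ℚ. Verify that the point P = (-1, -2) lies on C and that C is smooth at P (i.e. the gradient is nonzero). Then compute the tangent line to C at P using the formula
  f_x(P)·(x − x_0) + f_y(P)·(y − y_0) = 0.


Tangent line at P: -4*x + 5*y + 6 = 0.

Step 1: f(-1, -2) = 0, so P lies on C.
Step 2: partial derivatives
  f_x(x, y) = 2*x - 2, f_y(x, y) = 1 - 2*y.
  f_x(P) = -4, f_y(P) = 5 (gradient nonzero, so P is smooth).
Step 3: tangent line at P: -4·(x − -1) + 5·(y − -2) = 0.
Expanding: -4*x + 5*y + 6 = 0.


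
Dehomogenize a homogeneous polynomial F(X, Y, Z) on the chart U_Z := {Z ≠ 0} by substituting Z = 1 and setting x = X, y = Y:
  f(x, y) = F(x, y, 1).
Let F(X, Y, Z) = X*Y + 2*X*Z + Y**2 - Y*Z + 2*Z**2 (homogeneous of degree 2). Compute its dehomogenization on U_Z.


f(x, y) = x*y + 2*x + y**2 - y + 2

On U_Z we set Z = 1. Each monomial c·X^i·Y^j·Z^k in F becomes c·x^i·y^j·1^k = c·x^i·y^j.
Substituting Z = 1: F(X, Y, 1) = x*y + 2*x + y**2 - y + 2.
Note: deg(f) ≤ deg(F) = 2; strict inequality happens when F is divisible by Z (lost terms).


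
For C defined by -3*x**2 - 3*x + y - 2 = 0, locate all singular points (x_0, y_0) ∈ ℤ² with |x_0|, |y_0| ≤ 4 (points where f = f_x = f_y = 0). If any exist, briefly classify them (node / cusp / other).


No singular points in the scanned grid; C is smooth there.

Compute partial derivatives:
  f_x = -6*x - 3.
  f_y = 1.
f_y = 1 is a nonzero constant, so f_y never vanishes: no point (x, y) can satisfy f = f_x = f_y = 0. In particular no (x, y) ∈ {−4, ..., 4}² is singular; the curve is smooth.


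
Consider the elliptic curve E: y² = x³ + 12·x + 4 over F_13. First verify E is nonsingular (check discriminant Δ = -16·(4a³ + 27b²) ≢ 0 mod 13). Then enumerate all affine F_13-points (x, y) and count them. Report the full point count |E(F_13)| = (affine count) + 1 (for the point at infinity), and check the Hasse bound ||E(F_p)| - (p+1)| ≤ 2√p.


Affine points = {(0, 2), (0, 11), (1, 2), (1, 11), (2, 6), (2, 7), (4, 5), (4, 8), (8, 1), (8, 12), (9, 3), (9, 10), (12, 2), (12, 11)}; affine count = 14; |E(F_13)| = 15.

Discriminant check: Δ ∝ 4a³ + 27b² = 4·12³ + 27·4² = 4·1728 + 27·16 ≡ 12 (mod 13). Nonzero ⇒ E is nonsingular.
For each x ∈ F_13, compute rhs = x³ + 12·x + 4 mod 13, then count y ∈ F_13 with y² ≡ rhs.
  x = 0: rhs = 4, matching y values: 2, 11 (2 points).
  x = 1: rhs = 4, matching y values: 2, 11 (2 points).
  x = 2: rhs = 10, matching y values: 6, 7 (2 points).
  x = 3: rhs = 2, matching y values: none (0 points).
  x = 4: rhs = 12, matching y values: 5, 8 (2 points).
  x = 5: rhs = 7, matching y values: none (0 points).
  x = 6: rhs = 6, matching y values: none (0 points).
  x = 7: rhs = 2, matching y values: none (0 points).
  x = 8: rhs = 1, matching y values: 1, 12 (2 points).
  x = 9: rhs = 9, matching y values: 3, 10 (2 points).
  x = 10: rhs = 6, matching y values: none (0 points).
  x = 11: rhs = 11, matching y values: none (0 points).
  x = 12: rhs = 4, matching y values: 2, 11 (2 points).
Total affine count: 14.
Full point count |E(F_13)| = 14 + 1 = 15.
Hasse bound: |15 − (13+1)| = |1| = 1 ≤ 2√13 ≈ 7.2111 ✓.


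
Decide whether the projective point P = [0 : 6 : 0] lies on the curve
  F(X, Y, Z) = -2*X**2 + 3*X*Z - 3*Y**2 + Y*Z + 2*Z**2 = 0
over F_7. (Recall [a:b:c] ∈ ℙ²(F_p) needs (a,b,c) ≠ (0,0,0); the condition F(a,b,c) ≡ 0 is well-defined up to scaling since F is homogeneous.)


F(0,6,0) ≡ 4 (mod 7); P is NOT on the curve.

Evaluate F(0, 6, 0) term-by-term (mod 7).
  -2*X**2 ↦ -2·0·1·1 = 0
  3*X*Z ↦ 3·0·1·0 = 0
  -3*Y**2 ↦ -3·1·36·1 = -108
  Y*Z ↦ 1·1·6·0 = 0
  2*Z**2 ↦ 2·1·1·0 = 0
Sum: F(0, 6, 0) = (0) + (0) + (-108) + (0) + (0) = -108.
Reducing mod 7: -108 ≡ 4 (mod 7).
Since F(a, b, c) ≡ 4 ≠ 0 (mod 7), P does NOT lie on the curve.


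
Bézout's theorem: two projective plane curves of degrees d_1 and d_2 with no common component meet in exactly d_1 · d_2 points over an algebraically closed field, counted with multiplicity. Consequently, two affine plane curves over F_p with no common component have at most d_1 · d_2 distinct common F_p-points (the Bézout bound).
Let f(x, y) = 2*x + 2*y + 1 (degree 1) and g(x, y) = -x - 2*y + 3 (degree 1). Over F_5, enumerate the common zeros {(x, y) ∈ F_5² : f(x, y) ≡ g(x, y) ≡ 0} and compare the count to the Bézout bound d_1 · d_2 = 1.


Common zeros: {(1, 1)}; count = 1; Bézout bound = 1.

deg(f) = 1, deg(g) = 1, so Bézout bound = 1.
Scan x ∈ F_5. For each x, list the y ∈ F_5 with f(x, y) ≡ 0 and those with g(x, y) ≡ 0 (mod 5); the common zeros in that column are the intersection.
  x = 0: f ≡ 0 at y ∈ {2}; g ≡ 0 at y ∈ {4}; common: ∅.
  x = 1: f ≡ 0 at y ∈ {1}; g ≡ 0 at y ∈ {1}; common: {1}.
  x = 2: f ≡ 0 at y ∈ {0}; g ≡ 0 at y ∈ {3}; common: ∅.
  x = 3: f ≡ 0 at y ∈ {4}; g ≡ 0 at y ∈ {0}; common: ∅.
  x = 4: f ≡ 0 at y ∈ {3}; g ≡ 0 at y ∈ {2}; common: ∅.
Collecting: common zeros = {(1, 1)}, so the count is 1.
Comparison with the Bézout bound: 1 ≤ 1 = deg(f)·deg(g), as expected for curves with no common component (the bound is attained).


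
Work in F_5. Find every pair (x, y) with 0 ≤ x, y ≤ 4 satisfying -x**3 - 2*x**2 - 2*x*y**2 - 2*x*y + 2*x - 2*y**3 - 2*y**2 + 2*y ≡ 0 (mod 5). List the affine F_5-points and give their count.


Affine F_5-points: {(0, 0), (0, 2), (3, 2), (4, 3), (4, 4)}; count = 5.

For each of the 25 pairs (x, y) ∈ F_5², evaluate f(x, y) mod 5. Record the zeros.
  x = 0: [0↦0, 1↦3, 2↦0, 3↦4, 4↦3]  zeros at y ∈ {0, 2}
  x = 1: [0↦4, 1↦3, 2↦2, 3↦4, 4↦2]  zeros at y ∈ ∅
  x = 2: [0↦3, 1↦3, 2↦4, 3↦4, 4↦1]  zeros at y ∈ ∅
  x = 3: [0↦1, 1↦2, 2↦0, 3↦3, 4↦4]  zeros at y ∈ {2}
  x = 4: [0↦2, 1↦4, 2↦4, 3↦0, 4↦0]  zeros at y ∈ {3, 4}
Collecting zeros: affine points = {(0, 0), (0, 2), (3, 2), (4, 3), (4, 4)}.
Total count |C(F_5)_aff| = 5.


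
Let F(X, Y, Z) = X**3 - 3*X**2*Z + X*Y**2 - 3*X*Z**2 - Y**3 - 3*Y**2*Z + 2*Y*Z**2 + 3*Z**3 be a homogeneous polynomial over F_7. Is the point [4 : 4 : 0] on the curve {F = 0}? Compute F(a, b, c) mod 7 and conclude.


F(4,4,0) ≡ 1 (mod 7); P is NOT on the curve.

Evaluate F(4, 4, 0) term-by-term (mod 7).
  X**3 ↦ 1·64·1·1 = 64
  -3*X**2*Z ↦ -3·16·1·0 = 0
  X*Y**2 ↦ 1·4·16·1 = 64
  -3*X*Z**2 ↦ -3·4·1·0 = 0
  -Y**3 ↦ -1·1·64·1 = -64
  -3*Y**2*Z ↦ -3·1·16·0 = 0
  2*Y*Z**2 ↦ 2·1·4·0 = 0
  3*Z**3 ↦ 3·1·1·0 = 0
Sum: F(4, 4, 0) = (64) + (0) + (64) + (0) + (-64) + (0) + (0) + (0) = 64.
Reducing mod 7: 64 ≡ 1 (mod 7).
Since F(a, b, c) ≡ 1 ≠ 0 (mod 7), P does NOT lie on the curve.


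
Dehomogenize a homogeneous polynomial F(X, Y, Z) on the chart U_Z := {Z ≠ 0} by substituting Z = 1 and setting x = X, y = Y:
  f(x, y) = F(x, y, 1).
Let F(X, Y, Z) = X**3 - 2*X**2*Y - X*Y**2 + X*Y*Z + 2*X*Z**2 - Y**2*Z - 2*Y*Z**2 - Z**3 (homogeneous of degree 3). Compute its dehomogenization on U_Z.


f(x, y) = x**3 - 2*x**2*y - x*y**2 + x*y + 2*x - y**2 - 2*y - 1

On U_Z we set Z = 1. Each monomial c·X^i·Y^j·Z^k in F becomes c·x^i·y^j·1^k = c·x^i·y^j.
Substituting Z = 1: F(X, Y, 1) = x**3 - 2*x**2*y - x*y**2 + x*y + 2*x - y**2 - 2*y - 1.
Note: deg(f) ≤ deg(F) = 3; strict inequality happens when F is divisible by Z (lost terms).


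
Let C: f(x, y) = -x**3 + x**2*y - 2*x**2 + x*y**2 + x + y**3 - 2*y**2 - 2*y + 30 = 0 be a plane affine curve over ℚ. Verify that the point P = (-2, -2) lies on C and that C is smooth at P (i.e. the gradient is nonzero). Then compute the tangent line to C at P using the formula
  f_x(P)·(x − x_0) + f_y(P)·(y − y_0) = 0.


Tangent line at P: 9*x + 30*y + 78 = 0.

Step 1: f(-2, -2) = 0, so P lies on C.
Step 2: partial derivatives
  f_x(x, y) = -3*x**2 + 2*x*y - 4*x + y**2 + 1, f_y(x, y) = x**2 + 2*x*y + 3*y**2 - 4*y - 2.
  f_x(P) = 9, f_y(P) = 30 (gradient nonzero, so P is smooth).
Step 3: tangent line at P: 9·(x − -2) + 30·(y − -2) = 0.
Expanding: 9*x + 30*y + 78 = 0.


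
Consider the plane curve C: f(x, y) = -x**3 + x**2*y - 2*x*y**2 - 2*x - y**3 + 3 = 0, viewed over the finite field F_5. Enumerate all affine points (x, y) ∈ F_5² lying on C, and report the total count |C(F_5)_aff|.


Affine F_5-points: {(0, 2), (1, 0), (2, 1), (2, 2), (2, 3), (3, 0), (4, 3)}; count = 7.

For each of the 25 pairs (x, y) ∈ F_5², evaluate f(x, y) mod 5. Record the zeros.
  x = 0: [0↦3, 1↦2, 2↦0, 3↦1, 4↦4]  zeros at y ∈ {2}
  x = 1: [0↦0, 1↦3, 2↦1, 3↦3, 4↦3]  zeros at y ∈ {0}
  x = 2: [0↦1, 1↦0, 2↦0, 3↦0, 4↦4]  zeros at y ∈ {1, 2, 3}
  x = 3: [0↦0, 1↦2, 2↦1, 3↦1, 4↦1]  zeros at y ∈ {0}
  x = 4: [0↦1, 1↦3, 2↦3, 3↦0, 4↦3]  zeros at y ∈ {3}
Collecting zeros: affine points = {(0, 2), (1, 0), (2, 1), (2, 2), (2, 3), (3, 0), (4, 3)}.
Total count |C(F_5)_aff| = 7.


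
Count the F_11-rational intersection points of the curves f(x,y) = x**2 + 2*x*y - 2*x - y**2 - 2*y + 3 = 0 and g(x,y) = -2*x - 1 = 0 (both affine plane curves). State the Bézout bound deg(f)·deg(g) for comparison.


Common zeros: {(5, 3), (5, 5)}; count = 2; Bézout bound = 2.

deg(f) = 2, deg(g) = 1, so Bézout bound = 2.
Scan x ∈ F_11. For each x, list the y ∈ F_11 with f(x, y) ≡ 0 and those with g(x, y) ≡ 0 (mod 11); the common zeros in that column are the intersection.
  x = 0: f ≡ 0 at y ∈ {1, 8}; g ≡ 0 at y ∈ ∅; common: ∅.
  x = 1: f ≡ 0 at y ∈ ∅; g ≡ 0 at y ∈ ∅; common: ∅.
  x = 2: f ≡ 0 at y ∈ {3, 10}; g ≡ 0 at y ∈ ∅; common: ∅.
  x = 3: f ≡ 0 at y ∈ ∅; g ≡ 0 at y ∈ ∅; common: ∅.
  x = 4: f ≡ 0 at y ∈ {0, 6}; g ≡ 0 at y ∈ ∅; common: ∅.
  x = 5: f ≡ 0 at y ∈ {3, 5}; g ≡ 0 at y ∈ {0, 1, 2, 3, 4, 5, 6, 7, 8, 9, 10}; common: {3, 5}.
  x = 6: f ≡ 0 at y ∈ ∅; g ≡ 0 at y ∈ ∅; common: ∅.
  x = 7: f ≡ 0 at y ∈ ∅; g ≡ 0 at y ∈ ∅; common: ∅.
  x = 8: f ≡ 0 at y ∈ {6, 8}; g ≡ 0 at y ∈ ∅; common: ∅.
  x = 9: f ≡ 0 at y ∈ {0, 5}; g ≡ 0 at y ∈ ∅; common: ∅.
  x = 10: f ≡ 0 at y ∈ ∅; g ≡ 0 at y ∈ ∅; common: ∅.
Collecting: common zeros = {(5, 3), (5, 5)}, so the count is 2.
Comparison with the Bézout bound: 2 ≤ 2 = deg(f)·deg(g), as expected for curves with no common component (the bound is attained).


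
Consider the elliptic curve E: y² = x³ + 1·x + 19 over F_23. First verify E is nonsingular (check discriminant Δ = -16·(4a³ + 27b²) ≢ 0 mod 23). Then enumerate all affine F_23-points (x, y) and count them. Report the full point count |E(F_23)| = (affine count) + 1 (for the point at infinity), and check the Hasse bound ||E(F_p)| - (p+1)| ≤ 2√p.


Affine points = {(2, 11), (2, 12), (3, 7), (3, 16), (4, 8), (4, 15), (7, 1), (7, 22), (11, 2), (11, 21), (17, 2), (17, 21), (18, 2), (18, 21), (20, 9), (20, 14), (21, 3), (21, 20)}; affine count = 18; |E(F_23)| = 19.

Discriminant check: Δ ∝ 4a³ + 27b² = 4·1³ + 27·19² = 4·1 + 27·361 ≡ 22 (mod 23). Nonzero ⇒ E is nonsingular.
For each x ∈ F_23, compute rhs = x³ + 1·x + 19 mod 23, then count y ∈ F_23 with y² ≡ rhs.
  x = 0: rhs = 19, matching y values: none (0 points).
  x = 1: rhs = 21, matching y values: none (0 points).
  x = 2: rhs = 6, matching y values: 11, 12 (2 points).
  x = 3: rhs = 3, matching y values: 7, 16 (2 points).
  x = 4: rhs = 18, matching y values: 8, 15 (2 points).
  x = 5: rhs = 11, matching y values: none (0 points).
  x = 6: rhs = 11, matching y values: none (0 points).
  x = 7: rhs = 1, matching y values: 1, 22 (2 points).
  x = 8: rhs = 10, matching y values: none (0 points).
  x = 9: rhs = 21, matching y values: none (0 points).
  x = 10: rhs = 17, matching y values: none (0 points).
  x = 11: rhs = 4, matching y values: 2, 21 (2 points).
  x = 12: rhs = 11, matching y values: none (0 points).
  x = 13: rhs = 21, matching y values: none (0 points).
  x = 14: rhs = 17, matching y values: none (0 points).
  x = 15: rhs = 5, matching y values: none (0 points).
  x = 16: rhs = 14, matching y values: none (0 points).
  x = 17: rhs = 4, matching y values: 2, 21 (2 points).
  x = 18: rhs = 4, matching y values: 2, 21 (2 points).
  x = 19: rhs = 20, matching y values: none (0 points).
  x = 20: rhs = 12, matching y values: 9, 14 (2 points).
  x = 21: rhs = 9, matching y values: 3, 20 (2 points).
  x = 22: rhs = 17, matching y values: none (0 points).
Total affine count: 18.
Full point count |E(F_23)| = 18 + 1 = 19.
Hasse bound: |19 − (23+1)| = |-5| = 5 ≤ 2√23 ≈ 9.5917 ✓.


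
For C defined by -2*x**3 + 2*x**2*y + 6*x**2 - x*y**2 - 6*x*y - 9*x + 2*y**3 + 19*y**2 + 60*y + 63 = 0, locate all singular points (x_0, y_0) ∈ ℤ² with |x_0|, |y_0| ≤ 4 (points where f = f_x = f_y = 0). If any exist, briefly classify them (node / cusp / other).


Singular points: {(0, -3)}; classification: cusp.

Compute partial derivatives:
  f_x = -6*x**2 + 4*x*y + 12*x - y**2 - 6*y - 9.
  f_y = 2*x**2 - 2*x*y - 6*x + 6*y**2 + 38*y + 60.
Scan x_0 ∈ {−4, ..., 4}. For each x_0, f_y(x_0, y) is a polynomial in y; find its integer roots y ∈ {−4, ..., 4}, then test f_x and f at those candidates.
  x = -4: f_y(-4, y) = 6*y**2 + 46*y + 116; no integer root y with |y| ≤ 4.
  x = -3: f_y(-3, y) = 6*y**2 + 44*y + 96; no integer root y with |y| ≤ 4.
  x = -2: f_y(-2, y) = 6*y**2 + 42*y + 80; no integer root y with |y| ≤ 4.
  x = -1: f_y(-1, y) = 6*y**2 + 40*y + 68; no integer root y with |y| ≤ 4.
  x = 0: f_y(0, y) = 6*y**2 + 38*y + 60; vanishes at y ∈ {-3}. (0, -3): f_x = 0, f = 0 — SINGULAR.
  x = 1: f_y(1, y) = 6*y**2 + 36*y + 56; no integer root y with |y| ≤ 4.
  x = 2: f_y(2, y) = 6*y**2 + 34*y + 56; no integer root y with |y| ≤ 4.
  x = 3: f_y(3, y) = 6*y**2 + 32*y + 60; no integer root y with |y| ≤ 4.
  x = 4: f_y(4, y) = 6*y**2 + 30*y + 68; no integer root y with |y| ≤ 4.
Only singular point on the grid: (0, -3).
Classify: substitute x = 0 + u, y = -3 + v and expand: f = -2*u**3 + 2*u**2*v - u*v**2 + 2*v**3 + v**2.
No constant or linear terms (consistent with a singular point). Quadratic part: v**2. Cubic part: -2*u**3 + 2*u**2*v - u*v**2 + 2*v**3.
The quadratic part v**2 is a perfect square, so there is a single (double) tangent line v = 0, i.e. y = -3. Restricting the cubic part to that line (v = 0) leaves -2*u**3 ≠ 0, so f is not divisible by v and the branch is v² ≈ 2*u**3 to lowest order — this is a cusp.
Classification: cusp.


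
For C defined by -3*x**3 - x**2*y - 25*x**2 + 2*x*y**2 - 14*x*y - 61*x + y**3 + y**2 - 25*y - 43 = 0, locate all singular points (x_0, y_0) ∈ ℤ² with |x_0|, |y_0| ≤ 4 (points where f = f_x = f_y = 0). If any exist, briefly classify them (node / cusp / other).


Singular points: {(-3, 2)}; classification: cusp.

Compute partial derivatives:
  f_x = -9*x**2 - 2*x*y - 50*x + 2*y**2 - 14*y - 61.
  f_y = -x**2 + 4*x*y - 14*x + 3*y**2 + 2*y - 25.
Scan x_0 ∈ {−4, ..., 4}. For each x_0, f_y(x_0, y) is a polynomial in y; find its integer roots y ∈ {−4, ..., 4}, then test f_x and f at those candidates.
  x = -4: f_y(-4, y) = 3*y**2 - 14*y + 15; vanishes at y ∈ {3}. (-4, 3): f_x = -5 ≠ 0.
  x = -3: f_y(-3, y) = 3*y**2 - 10*y + 8; vanishes at y ∈ {2}. (-3, 2): f_x = 0, f = 0 — SINGULAR.
  x = -2: f_y(-2, y) = 3*y**2 - 6*y - 1; no integer root y with |y| ≤ 4.
  x = -1: f_y(-1, y) = 3*y**2 - 2*y - 12; no integer root y with |y| ≤ 4.
  x = 0: f_y(0, y) = 3*y**2 + 2*y - 25; no integer root y with |y| ≤ 4.
  x = 1: f_y(1, y) = 3*y**2 + 6*y - 40; no integer root y with |y| ≤ 4.
  x = 2: f_y(2, y) = 3*y**2 + 10*y - 57; vanishes at y ∈ {3}. (2, 3): f_x = -233 ≠ 0.
  x = 3: f_y(3, y) = 3*y**2 + 14*y - 76; no integer root y with |y| ≤ 4.
  x = 4: f_y(4, y) = 3*y**2 + 18*y - 97; no integer root y with |y| ≤ 4.
Only singular point on the grid: (-3, 2).
Classify: substitute x = -3 + u, y = 2 + v and expand: f = -3*u**3 - u**2*v + 2*u*v**2 + v**3 + v**2.
No constant or linear terms (consistent with a singular point). Quadratic part: v**2. Cubic part: -3*u**3 - u**2*v + 2*u*v**2 + v**3.
The quadratic part v**2 is a perfect square, so there is a single (double) tangent line v = 0, i.e. y = 2. Restricting the cubic part to that line (v = 0) leaves -3*u**3 ≠ 0, so f is not divisible by v and the branch is v² ≈ 3*u**3 to lowest order — this is a cusp.
Classification: cusp.


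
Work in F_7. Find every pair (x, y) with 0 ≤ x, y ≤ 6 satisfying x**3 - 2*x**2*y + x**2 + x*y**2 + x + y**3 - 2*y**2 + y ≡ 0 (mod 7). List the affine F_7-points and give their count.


Affine F_7-points: {(0, 0), (0, 1), (1, 5), (2, 0), (3, 6), (4, 0), (4, 1), (4, 4), (5, 2), (6, 2)}; count = 10.

For each of the 49 pairs (x, y) ∈ F_7², evaluate f(x, y) mod 7. Record the zeros.
  x = 0: [0↦0, 1↦0, 2↦2, 3↦5, 4↦1, 5↦3, 6↦3]  zeros at y ∈ {0, 1}
  x = 1: [0↦3, 1↦2, 2↦5, 3↦4, 4↦5, 5↦0, 6↦2]  zeros at y ∈ {5}
  x = 2: [0↦0, 1↦1, 2↦1, 3↦6, 4↦1, 5↦6, 6↦6]  zeros at y ∈ {0}
  x = 3: [0↦4, 1↦3, 2↦3, 3↦3, 4↦2, 5↦6, 6↦0]  zeros at y ∈ {6}
  x = 4: [0↦0, 1↦0, 2↦3, 3↦1, 4↦0, 5↦6, 6↦4]  zeros at y ∈ {0, 1, 4}
  x = 5: [0↦1, 1↦5, 2↦0, 3↦6, 4↦1, 5↦5, 6↦3]  zeros at y ∈ {2}
  x = 6: [0↦6, 1↦3, 2↦0, 3↦3, 4↦4, 5↦2, 6↦3]  zeros at y ∈ {2}
Collecting zeros: affine points = {(0, 0), (0, 1), (1, 5), (2, 0), (3, 6), (4, 0), (4, 1), (4, 4), (5, 2), (6, 2)}.
Total count |C(F_7)_aff| = 10.


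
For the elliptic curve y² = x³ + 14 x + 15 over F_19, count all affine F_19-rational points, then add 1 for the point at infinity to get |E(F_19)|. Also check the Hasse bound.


Affine points = {(1, 7), (1, 12), (5, 1), (5, 18), (6, 7), (6, 12), (7, 0), (12, 7), (12, 12), (13, 0), (15, 3), (15, 16), (17, 6), (17, 13), (18, 0)}; affine count = 15; |E(F_19)| = 16.

Discriminant check: Δ ∝ 4a³ + 27b² = 4·14³ + 27·15² = 4·2744 + 27·225 ≡ 8 (mod 19). Nonzero ⇒ E is nonsingular.
For each x ∈ F_19, compute rhs = x³ + 14·x + 15 mod 19, then count y ∈ F_19 with y² ≡ rhs.
  x = 0: rhs = 15, matching y values: none (0 points).
  x = 1: rhs = 11, matching y values: 7, 12 (2 points).
  x = 2: rhs = 13, matching y values: none (0 points).
  x = 3: rhs = 8, matching y values: none (0 points).
  x = 4: rhs = 2, matching y values: none (0 points).
  x = 5: rhs = 1, matching y values: 1, 18 (2 points).
  x = 6: rhs = 11, matching y values: 7, 12 (2 points).
  x = 7: rhs = 0, matching y values: 0 (1 points).
  x = 8: rhs = 12, matching y values: none (0 points).
  x = 9: rhs = 15, matching y values: none (0 points).
  x = 10: rhs = 15, matching y values: none (0 points).
  x = 11: rhs = 18, matching y values: none (0 points).
  x = 12: rhs = 11, matching y values: 7, 12 (2 points).
  x = 13: rhs = 0, matching y values: 0 (1 points).
  x = 14: rhs = 10, matching y values: none (0 points).
  x = 15: rhs = 9, matching y values: 3, 16 (2 points).
  x = 16: rhs = 3, matching y values: none (0 points).
  x = 17: rhs = 17, matching y values: 6, 13 (2 points).
  x = 18: rhs = 0, matching y values: 0 (1 points).
Total affine count: 15.
Full point count |E(F_19)| = 15 + 1 = 16.
Hasse bound: |16 − (19+1)| = |-4| = 4 ≤ 2√19 ≈ 8.7178 ✓.


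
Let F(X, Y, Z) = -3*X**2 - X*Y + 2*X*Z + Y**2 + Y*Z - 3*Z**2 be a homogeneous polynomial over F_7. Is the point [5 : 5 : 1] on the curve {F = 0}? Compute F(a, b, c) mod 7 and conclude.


F(5,5,1) ≡ 0 (mod 7); P is on the curve.

Evaluate F(5, 5, 1) term-by-term (mod 7).
  -3*X**2 ↦ -3·25·1·1 = -75
  -X*Y ↦ -1·5·5·1 = -25
  2*X*Z ↦ 2·5·1·1 = 10
  Y**2 ↦ 1·1·25·1 = 25
  Y*Z ↦ 1·1·5·1 = 5
  -3*Z**2 ↦ -3·1·1·1 = -3
Sum: F(5, 5, 1) = (-75) + (-25) + (10) + (25) + (5) + (-3) = -63.
Reducing mod 7: -63 ≡ 0 (mod 7).
Since F(a, b, c) ≡ 0 (mod 7), P lies on the curve.


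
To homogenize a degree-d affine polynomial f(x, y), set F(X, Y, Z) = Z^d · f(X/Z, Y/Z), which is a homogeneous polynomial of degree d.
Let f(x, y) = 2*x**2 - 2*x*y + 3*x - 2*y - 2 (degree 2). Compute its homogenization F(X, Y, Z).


F(X, Y, Z) = 2*X**2 - 2*X*Y + 3*X*Z - 2*Y*Z - 2*Z**2

deg(f) = 2.
Substitute x = X/Z, y = Y/Z into f, then multiply by Z^2.
  monomial 2·x^2·y^0 ↦ 2·X^2·Y^0·Z^0.
  monomial -2·x^1·y^1 ↦ -2·X^1·Y^1·Z^0.
  monomial 3·x^1·y^0 ↦ 3·X^1·Y^0·Z^1.
  monomial -2·x^0·y^1 ↦ -2·X^0·Y^1·Z^1.
  monomial -2·x^0·y^0 ↦ -2·X^0·Y^0·Z^2.
Collecting: F(X, Y, Z) = 2*X**2 - 2*X*Y + 3*X*Z - 2*Y*Z - 2*Z**2.


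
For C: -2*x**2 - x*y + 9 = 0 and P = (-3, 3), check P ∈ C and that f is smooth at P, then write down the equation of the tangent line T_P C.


Tangent line at P: 9*x + 3*y + 18 = 0.

Step 1: f(-3, 3) = 0, so P lies on C.
Step 2: partial derivatives
  f_x(x, y) = -4*x - y, f_y(x, y) = -x.
  f_x(P) = 9, f_y(P) = 3 (gradient nonzero, so P is smooth).
Step 3: tangent line at P: 9·(x − -3) + 3·(y − 3) = 0.
Expanding: 9*x + 3*y + 18 = 0.


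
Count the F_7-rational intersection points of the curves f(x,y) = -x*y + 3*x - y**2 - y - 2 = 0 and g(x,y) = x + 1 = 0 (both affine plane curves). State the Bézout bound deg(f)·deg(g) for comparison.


Common zeros: {(6, 3), (6, 4)}; count = 2; Bézout bound = 2.

deg(f) = 2, deg(g) = 1, so Bézout bound = 2.
Scan x ∈ F_7. For each x, list the y ∈ F_7 with f(x, y) ≡ 0 and those with g(x, y) ≡ 0 (mod 7); the common zeros in that column are the intersection.
  x = 0: f ≡ 0 at y ∈ {3}; g ≡ 0 at y ∈ ∅; common: ∅.
  x = 1: f ≡ 0 at y ∈ {2, 3}; g ≡ 0 at y ∈ ∅; common: ∅.
  x = 2: f ≡ 0 at y ∈ {1, 3}; g ≡ 0 at y ∈ ∅; common: ∅.
  x = 3: f ≡ 0 at y ∈ {0, 3}; g ≡ 0 at y ∈ ∅; common: ∅.
  x = 4: f ≡ 0 at y ∈ {3, 6}; g ≡ 0 at y ∈ ∅; common: ∅.
  x = 5: f ≡ 0 at y ∈ {3, 5}; g ≡ 0 at y ∈ ∅; common: ∅.
  x = 6: f ≡ 0 at y ∈ {3, 4}; g ≡ 0 at y ∈ {0, 1, 2, 3, 4, 5, 6}; common: {3, 4}.
Collecting: common zeros = {(6, 3), (6, 4)}, so the count is 2.
Comparison with the Bézout bound: 2 ≤ 2 = deg(f)·deg(g), as expected for curves with no common component (the bound is attained).


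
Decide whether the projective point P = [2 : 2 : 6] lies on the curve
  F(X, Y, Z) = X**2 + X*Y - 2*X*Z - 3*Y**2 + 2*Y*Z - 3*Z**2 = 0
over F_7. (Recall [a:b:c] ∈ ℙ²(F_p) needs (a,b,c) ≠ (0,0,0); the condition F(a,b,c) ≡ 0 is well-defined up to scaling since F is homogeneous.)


F(2,2,6) ≡ 0 (mod 7); P is on the curve.

Evaluate F(2, 2, 6) term-by-term (mod 7).
  X**2 ↦ 1·4·1·1 = 4
  X*Y ↦ 1·2·2·1 = 4
  -2*X*Z ↦ -2·2·1·6 = -24
  -3*Y**2 ↦ -3·1·4·1 = -12
  2*Y*Z ↦ 2·1·2·6 = 24
  -3*Z**2 ↦ -3·1·1·36 = -108
Sum: F(2, 2, 6) = (4) + (4) + (-24) + (-12) + (24) + (-108) = -112.
Reducing mod 7: -112 ≡ 0 (mod 7).
Since F(a, b, c) ≡ 0 (mod 7), P lies on the curve.


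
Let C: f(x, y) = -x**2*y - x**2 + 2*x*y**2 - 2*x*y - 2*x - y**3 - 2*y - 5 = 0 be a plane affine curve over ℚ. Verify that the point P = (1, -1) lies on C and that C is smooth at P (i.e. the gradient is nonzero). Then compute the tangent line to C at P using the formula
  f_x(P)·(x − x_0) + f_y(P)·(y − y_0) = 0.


Tangent line at P: 2*x - 12*y - 14 = 0.

Step 1: f(1, -1) = 0, so P lies on C.
Step 2: partial derivatives
  f_x(x, y) = -2*x*y - 2*x + 2*y**2 - 2*y - 2, f_y(x, y) = -x**2 + 4*x*y - 2*x - 3*y**2 - 2.
  f_x(P) = 2, f_y(P) = -12 (gradient nonzero, so P is smooth).
Step 3: tangent line at P: 2·(x − 1) + -12·(y − -1) = 0.
Expanding: 2*x - 12*y - 14 = 0.


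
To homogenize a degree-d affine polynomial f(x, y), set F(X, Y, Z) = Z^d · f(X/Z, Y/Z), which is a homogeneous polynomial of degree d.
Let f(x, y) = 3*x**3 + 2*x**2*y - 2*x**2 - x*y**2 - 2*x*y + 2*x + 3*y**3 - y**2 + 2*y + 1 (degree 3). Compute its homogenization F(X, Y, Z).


F(X, Y, Z) = 3*X**3 + 2*X**2*Y - 2*X**2*Z - X*Y**2 - 2*X*Y*Z + 2*X*Z**2 + 3*Y**3 - Y**2*Z + 2*Y*Z**2 + Z**3

deg(f) = 3.
Substitute x = X/Z, y = Y/Z into f, then multiply by Z^3.
  monomial 3·x^3·y^0 ↦ 3·X^3·Y^0·Z^0.
  monomial 2·x^2·y^1 ↦ 2·X^2·Y^1·Z^0.
  monomial -2·x^2·y^0 ↦ -2·X^2·Y^0·Z^1.
  monomial -1·x^1·y^2 ↦ -1·X^1·Y^2·Z^0.
  monomial -2·x^1·y^1 ↦ -2·X^1·Y^1·Z^1.
  monomial 2·x^1·y^0 ↦ 2·X^1·Y^0·Z^2.
  monomial 3·x^0·y^3 ↦ 3·X^0·Y^3·Z^0.
  monomial -1·x^0·y^2 ↦ -1·X^0·Y^2·Z^1.
  monomial 2·x^0·y^1 ↦ 2·X^0·Y^1·Z^2.
  monomial 1·x^0·y^0 ↦ 1·X^0·Y^0·Z^3.
Collecting: F(X, Y, Z) = 3*X**3 + 2*X**2*Y - 2*X**2*Z - X*Y**2 - 2*X*Y*Z + 2*X*Z**2 + 3*Y**3 - Y**2*Z + 2*Y*Z**2 + Z**3.


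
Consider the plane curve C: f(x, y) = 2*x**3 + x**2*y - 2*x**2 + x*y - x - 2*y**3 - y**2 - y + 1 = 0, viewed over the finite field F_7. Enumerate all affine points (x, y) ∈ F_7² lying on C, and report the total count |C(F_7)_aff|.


Affine F_7-points: {(0, 2), (0, 4), (1, 0), (1, 4), (1, 6), (2, 0), (3, 1), (5, 0), (5, 4), (5, 6), (6, 6)}; count = 11.

For each of the 49 pairs (x, y) ∈ F_7², evaluate f(x, y) mod 7. Record the zeros.
  x = 0: [0↦1, 1↦4, 2↦0, 3↦5, 4↦0, 5↦1, 6↦3]  zeros at y ∈ {2, 4}
  x = 1: [0↦0, 1↦5, 2↦3, 3↦3, 4↦0, 5↦3, 6↦0]  zeros at y ∈ {0, 4, 6}
  x = 2: [0↦0, 1↦2, 2↦4, 3↦1, 4↦2, 5↦2, 6↦3]  zeros at y ∈ {0}
  x = 3: [0↦6, 1↦0, 2↦1, 3↦4, 4↦4, 5↦3, 6↦3]  zeros at y ∈ {1}
  x = 4: [0↦2, 1↦4, 2↦6, 3↦3, 4↦4, 5↦4, 6↦5]  zeros at y ∈ ∅
  x = 5: [0↦0, 1↦5, 2↦3, 3↦3, 4↦0, 5↦3, 6↦0]  zeros at y ∈ {0, 4, 6}
  x = 6: [0↦5, 1↦1, 2↦4, 3↦2, 4↦4, 5↦5, 6↦0]  zeros at y ∈ {6}
Collecting zeros: affine points = {(0, 2), (0, 4), (1, 0), (1, 4), (1, 6), (2, 0), (3, 1), (5, 0), (5, 4), (5, 6), (6, 6)}.
Total count |C(F_7)_aff| = 11.


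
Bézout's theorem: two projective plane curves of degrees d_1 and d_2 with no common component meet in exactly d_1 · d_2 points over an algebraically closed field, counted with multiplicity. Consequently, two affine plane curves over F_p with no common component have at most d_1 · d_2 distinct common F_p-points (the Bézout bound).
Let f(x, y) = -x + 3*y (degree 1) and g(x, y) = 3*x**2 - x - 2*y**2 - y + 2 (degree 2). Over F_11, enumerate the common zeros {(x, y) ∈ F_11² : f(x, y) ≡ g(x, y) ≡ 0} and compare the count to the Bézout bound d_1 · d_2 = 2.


Common zeros: {(5, 9), (10, 7)}; count = 2; Bézout bound = 2.

deg(f) = 1, deg(g) = 2, so Bézout bound = 2.
Scan x ∈ F_11. For each x, list the y ∈ F_11 with f(x, y) ≡ 0 and those with g(x, y) ≡ 0 (mod 11); the common zeros in that column are the intersection.
  x = 0: f ≡ 0 at y ∈ {0}; g ≡ 0 at y ∈ ∅; common: ∅.
  x = 1: f ≡ 0 at y ∈ {4}; g ≡ 0 at y ∈ {8}; common: ∅.
  x = 2: f ≡ 0 at y ∈ {8}; g ≡ 0 at y ∈ {6, 10}; common: ∅.
  x = 3: f ≡ 0 at y ∈ {1}; g ≡ 0 at y ∈ {8}; common: ∅.
  x = 4: f ≡ 0 at y ∈ {5}; g ≡ 0 at y ∈ ∅; common: ∅.
  x = 5: f ≡ 0 at y ∈ {9}; g ≡ 0 at y ∈ {7, 9}; common: {9}.
  x = 6: f ≡ 0 at y ∈ {2}; g ≡ 0 at y ∈ ∅; common: ∅.
  x = 7: f ≡ 0 at y ∈ {6}; g ≡ 0 at y ∈ {2, 3}; common: ∅.
  x = 8: f ≡ 0 at y ∈ {10}; g ≡ 0 at y ∈ {2, 3}; common: ∅.
  x = 9: f ≡ 0 at y ∈ {3}; g ≡ 0 at y ∈ ∅; common: ∅.
  x = 10: f ≡ 0 at y ∈ {7}; g ≡ 0 at y ∈ {7, 9}; common: {7}.
Collecting: common zeros = {(5, 9), (10, 7)}, so the count is 2.
Comparison with the Bézout bound: 2 ≤ 2 = deg(f)·deg(g), as expected for curves with no common component (the bound is attained).


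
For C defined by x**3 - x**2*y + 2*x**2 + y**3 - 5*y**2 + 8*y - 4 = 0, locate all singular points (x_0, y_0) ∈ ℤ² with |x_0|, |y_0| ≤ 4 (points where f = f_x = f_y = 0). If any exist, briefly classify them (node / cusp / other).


Singular points: {(0, 2)}; classification: cusp.

Compute partial derivatives:
  f_x = 3*x**2 - 2*x*y + 4*x.
  f_y = -x**2 + 3*y**2 - 10*y + 8.
Scan x_0 ∈ {−4, ..., 4}. For each x_0, f_y(x_0, y) is a polynomial in y; find its integer roots y ∈ {−4, ..., 4}, then test f_x and f at those candidates.
  x = -4: f_y(-4, y) = 3*y**2 - 10*y - 8; vanishes at y ∈ {4}. (-4, 4): f_x = 64 ≠ 0.
  x = -3: f_y(-3, y) = 3*y**2 - 10*y - 1; no integer root y with |y| ≤ 4.
  x = -2: f_y(-2, y) = 3*y**2 - 10*y + 4; no integer root y with |y| ≤ 4.
  x = -1: f_y(-1, y) = 3*y**2 - 10*y + 7; vanishes at y ∈ {1}. (-1, 1): f_x = 1 ≠ 0.
  x = 0: f_y(0, y) = 3*y**2 - 10*y + 8; vanishes at y ∈ {2}. (0, 2): f_x = 0, f = 0 — SINGULAR.
  x = 1: f_y(1, y) = 3*y**2 - 10*y + 7; vanishes at y ∈ {1}. (1, 1): f_x = 5 ≠ 0.
  x = 2: f_y(2, y) = 3*y**2 - 10*y + 4; no integer root y with |y| ≤ 4.
  x = 3: f_y(3, y) = 3*y**2 - 10*y - 1; no integer root y with |y| ≤ 4.
  x = 4: f_y(4, y) = 3*y**2 - 10*y - 8; vanishes at y ∈ {4}. (4, 4): f_x = 32 ≠ 0.
Only singular point on the grid: (0, 2).
Classify: substitute x = 0 + u, y = 2 + v and expand: f = u**3 - u**2*v + v**3 + v**2.
No constant or linear terms (consistent with a singular point). Quadratic part: v**2. Cubic part: u**3 - u**2*v + v**3.
The quadratic part v**2 is a perfect square, so there is a single (double) tangent line v = 0, i.e. y = 2. Restricting the cubic part to that line (v = 0) leaves u**3 ≠ 0, so f is not divisible by v and the branch is v² ≈ -u**3 to lowest order — this is a cusp.
Classification: cusp.


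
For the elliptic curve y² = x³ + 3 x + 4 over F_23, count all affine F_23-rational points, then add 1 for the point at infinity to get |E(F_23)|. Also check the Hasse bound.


Affine points = {(0, 2), (0, 21), (1, 10), (1, 13), (2, 8), (2, 15), (5, 11), (5, 12), (6, 10), (6, 13), (7, 0), (9, 1), (9, 22), (13, 3), (13, 20), (16, 10), (16, 13), (17, 0), (18, 5), (18, 18), (21, 6), (21, 17), (22, 0)}; affine count = 23; |E(F_23)| = 24.

Discriminant check: Δ ∝ 4a³ + 27b² = 4·3³ + 27·4² = 4·27 + 27·16 ≡ 11 (mod 23). Nonzero ⇒ E is nonsingular.
For each x ∈ F_23, compute rhs = x³ + 3·x + 4 mod 23, then count y ∈ F_23 with y² ≡ rhs.
  x = 0: rhs = 4, matching y values: 2, 21 (2 points).
  x = 1: rhs = 8, matching y values: 10, 13 (2 points).
  x = 2: rhs = 18, matching y values: 8, 15 (2 points).
  x = 3: rhs = 17, matching y values: none (0 points).
  x = 4: rhs = 11, matching y values: none (0 points).
  x = 5: rhs = 6, matching y values: 11, 12 (2 points).
  x = 6: rhs = 8, matching y values: 10, 13 (2 points).
  x = 7: rhs = 0, matching y values: 0 (1 points).
  x = 8: rhs = 11, matching y values: none (0 points).
  x = 9: rhs = 1, matching y values: 1, 22 (2 points).
  x = 10: rhs = 22, matching y values: none (0 points).
  x = 11: rhs = 11, matching y values: none (0 points).
  x = 12: rhs = 20, matching y values: none (0 points).
  x = 13: rhs = 9, matching y values: 3, 20 (2 points).
  x = 14: rhs = 7, matching y values: none (0 points).
  x = 15: rhs = 20, matching y values: none (0 points).
  x = 16: rhs = 8, matching y values: 10, 13 (2 points).
  x = 17: rhs = 0, matching y values: 0 (1 points).
  x = 18: rhs = 2, matching y values: 5, 18 (2 points).
  x = 19: rhs = 20, matching y values: none (0 points).
  x = 20: rhs = 14, matching y values: none (0 points).
  x = 21: rhs = 13, matching y values: 6, 17 (2 points).
  x = 22: rhs = 0, matching y values: 0 (1 points).
Total affine count: 23.
Full point count |E(F_23)| = 23 + 1 = 24.
Hasse bound: |24 − (23+1)| = |0| = 0 ≤ 2√23 ≈ 9.5917 ✓.


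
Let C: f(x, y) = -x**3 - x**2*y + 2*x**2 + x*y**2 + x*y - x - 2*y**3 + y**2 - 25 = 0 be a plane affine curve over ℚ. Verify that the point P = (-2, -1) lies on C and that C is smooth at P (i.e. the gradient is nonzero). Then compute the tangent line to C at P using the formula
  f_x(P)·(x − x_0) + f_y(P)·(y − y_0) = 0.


Tangent line at P: -25*x - 10*y - 60 = 0.

Step 1: f(-2, -1) = 0, so P lies on C.
Step 2: partial derivatives
  f_x(x, y) = -3*x**2 - 2*x*y + 4*x + y**2 + y - 1, f_y(x, y) = -x**2 + 2*x*y + x - 6*y**2 + 2*y.
  f_x(P) = -25, f_y(P) = -10 (gradient nonzero, so P is smooth).
Step 3: tangent line at P: -25·(x − -2) + -10·(y − -1) = 0.
Expanding: -25*x - 10*y - 60 = 0.


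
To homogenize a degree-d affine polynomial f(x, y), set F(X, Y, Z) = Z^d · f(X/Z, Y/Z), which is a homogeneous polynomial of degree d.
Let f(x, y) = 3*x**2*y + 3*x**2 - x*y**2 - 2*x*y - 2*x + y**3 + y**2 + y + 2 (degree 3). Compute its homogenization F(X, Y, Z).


F(X, Y, Z) = 3*X**2*Y + 3*X**2*Z - X*Y**2 - 2*X*Y*Z - 2*X*Z**2 + Y**3 + Y**2*Z + Y*Z**2 + 2*Z**3

deg(f) = 3.
Substitute x = X/Z, y = Y/Z into f, then multiply by Z^3.
  monomial 3·x^2·y^1 ↦ 3·X^2·Y^1·Z^0.
  monomial 3·x^2·y^0 ↦ 3·X^2·Y^0·Z^1.
  monomial -1·x^1·y^2 ↦ -1·X^1·Y^2·Z^0.
  monomial -2·x^1·y^1 ↦ -2·X^1·Y^1·Z^1.
  monomial -2·x^1·y^0 ↦ -2·X^1·Y^0·Z^2.
  monomial 1·x^0·y^3 ↦ 1·X^0·Y^3·Z^0.
  monomial 1·x^0·y^2 ↦ 1·X^0·Y^2·Z^1.
  monomial 1·x^0·y^1 ↦ 1·X^0·Y^1·Z^2.
  monomial 2·x^0·y^0 ↦ 2·X^0·Y^0·Z^3.
Collecting: F(X, Y, Z) = 3*X**2*Y + 3*X**2*Z - X*Y**2 - 2*X*Y*Z - 2*X*Z**2 + Y**3 + Y**2*Z + Y*Z**2 + 2*Z**3.


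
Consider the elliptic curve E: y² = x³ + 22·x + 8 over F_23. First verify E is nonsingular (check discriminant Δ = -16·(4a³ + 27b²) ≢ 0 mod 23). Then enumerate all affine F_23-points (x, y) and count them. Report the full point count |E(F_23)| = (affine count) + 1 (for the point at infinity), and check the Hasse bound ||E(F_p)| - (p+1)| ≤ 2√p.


Affine points = {(0, 10), (0, 13), (1, 10), (1, 13), (3, 3), (3, 20), (5, 6), (5, 17), (8, 11), (8, 12), (10, 3), (10, 20), (14, 1), (14, 22), (18, 7), (18, 16), (21, 5), (21, 18), (22, 10), (22, 13)}; affine count = 20; |E(F_23)| = 21.

Discriminant check: Δ ∝ 4a³ + 27b² = 4·22³ + 27·8² = 4·10648 + 27·64 ≡ 22 (mod 23). Nonzero ⇒ E is nonsingular.
For each x ∈ F_23, compute rhs = x³ + 22·x + 8 mod 23, then count y ∈ F_23 with y² ≡ rhs.
  x = 0: rhs = 8, matching y values: 10, 13 (2 points).
  x = 1: rhs = 8, matching y values: 10, 13 (2 points).
  x = 2: rhs = 14, matching y values: none (0 points).
  x = 3: rhs = 9, matching y values: 3, 20 (2 points).
  x = 4: rhs = 22, matching y values: none (0 points).
  x = 5: rhs = 13, matching y values: 6, 17 (2 points).
  x = 6: rhs = 11, matching y values: none (0 points).
  x = 7: rhs = 22, matching y values: none (0 points).
  x = 8: rhs = 6, matching y values: 11, 12 (2 points).
  x = 9: rhs = 15, matching y values: none (0 points).
  x = 10: rhs = 9, matching y values: 3, 20 (2 points).
  x = 11: rhs = 17, matching y values: none (0 points).
  x = 12: rhs = 22, matching y values: none (0 points).
  x = 13: rhs = 7, matching y values: none (0 points).
  x = 14: rhs = 1, matching y values: 1, 22 (2 points).
  x = 15: rhs = 10, matching y values: none (0 points).
  x = 16: rhs = 17, matching y values: none (0 points).
  x = 17: rhs = 5, matching y values: none (0 points).
  x = 18: rhs = 3, matching y values: 7, 16 (2 points).
  x = 19: rhs = 17, matching y values: none (0 points).
  x = 20: rhs = 7, matching y values: none (0 points).
  x = 21: rhs = 2, matching y values: 5, 18 (2 points).
  x = 22: rhs = 8, matching y values: 10, 13 (2 points).
Total affine count: 20.
Full point count |E(F_23)| = 20 + 1 = 21.
Hasse bound: |21 − (23+1)| = |-3| = 3 ≤ 2√23 ≈ 9.5917 ✓.


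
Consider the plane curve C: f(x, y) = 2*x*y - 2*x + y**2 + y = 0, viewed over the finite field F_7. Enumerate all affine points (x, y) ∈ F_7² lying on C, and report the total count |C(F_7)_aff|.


Affine F_7-points: {(0, 0), (0, 6), (4, 2), (4, 3), (5, 5), (6, 4)}; count = 6.

For each of the 49 pairs (x, y) ∈ F_7², evaluate f(x, y) mod 7. Record the zeros.
  x = 0: [0↦0, 1↦2, 2↦6, 3↦5, 4↦6, 5↦2, 6↦0]  zeros at y ∈ {0, 6}
  x = 1: [0↦5, 1↦2, 2↦1, 3↦2, 4↦5, 5↦3, 6↦3]  zeros at y ∈ ∅
  x = 2: [0↦3, 1↦2, 2↦3, 3↦6, 4↦4, 5↦4, 6↦6]  zeros at y ∈ ∅
  x = 3: [0↦1, 1↦2, 2↦5, 3↦3, 4↦3, 5↦5, 6↦2]  zeros at y ∈ ∅
  x = 4: [0↦6, 1↦2, 2↦0, 3↦0, 4↦2, 5↦6, 6↦5]  zeros at y ∈ {2, 3}
  x = 5: [0↦4, 1↦2, 2↦2, 3↦4, 4↦1, 5↦0, 6↦1]  zeros at y ∈ {5}
  x = 6: [0↦2, 1↦2, 2↦4, 3↦1, 4↦0, 5↦1, 6↦4]  zeros at y ∈ {4}
Collecting zeros: affine points = {(0, 0), (0, 6), (4, 2), (4, 3), (5, 5), (6, 4)}.
Total count |C(F_7)_aff| = 6.


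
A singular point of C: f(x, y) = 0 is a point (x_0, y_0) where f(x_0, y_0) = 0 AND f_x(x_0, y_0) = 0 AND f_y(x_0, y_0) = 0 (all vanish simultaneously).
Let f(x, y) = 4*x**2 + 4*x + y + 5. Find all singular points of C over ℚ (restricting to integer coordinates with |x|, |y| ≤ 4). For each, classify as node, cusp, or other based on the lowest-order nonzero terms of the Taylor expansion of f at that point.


No singular points in the scanned grid; C is smooth there.

Compute partial derivatives:
  f_x = 8*x + 4.
  f_y = 1.
f_y = 1 is a nonzero constant, so f_y never vanishes: no point (x, y) can satisfy f = f_x = f_y = 0. In particular no (x, y) ∈ {−4, ..., 4}² is singular; the curve is smooth.


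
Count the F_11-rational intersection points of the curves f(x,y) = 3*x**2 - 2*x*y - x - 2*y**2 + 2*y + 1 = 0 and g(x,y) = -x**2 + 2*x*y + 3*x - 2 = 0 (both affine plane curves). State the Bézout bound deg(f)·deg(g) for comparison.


Common zeros: {(2, 0), (5, 10)}; count = 2; Bézout bound = 4.

deg(f) = 2, deg(g) = 2, so Bézout bound = 4.
Scan x ∈ F_11. For each x, list the y ∈ F_11 with f(x, y) ≡ 0 and those with g(x, y) ≡ 0 (mod 11); the common zeros in that column are the intersection.
  x = 0: f ≡ 0 at y ∈ {3, 9}; g ≡ 0 at y ∈ ∅; common: ∅.
  x = 1: f ≡ 0 at y ∈ ∅; g ≡ 0 at y ∈ {0}; common: ∅.
  x = 2: f ≡ 0 at y ∈ {0, 10}; g ≡ 0 at y ∈ {0}; common: {0}.
  x = 3: f ≡ 0 at y ∈ ∅; g ≡ 0 at y ∈ {4}; common: ∅.
  x = 4: f ≡ 0 at y ∈ {4}; g ≡ 0 at y ∈ {9}; common: ∅.
  x = 5: f ≡ 0 at y ∈ {8, 10}; g ≡ 0 at y ∈ {10}; common: {10}.
  x = 6: f ≡ 0 at y ∈ {3}; g ≡ 0 at y ∈ {9}; common: ∅.
  x = 7: f ≡ 0 at y ∈ ∅; g ≡ 0 at y ∈ {10}; common: ∅.
  x = 8: f ≡ 0 at y ∈ {7, 8}; g ≡ 0 at y ∈ {4}; common: ∅.
  x = 9: f ≡ 0 at y ∈ ∅; g ≡ 0 at y ∈ {8}; common: ∅.
  x = 10: f ≡ 0 at y ∈ {4, 9}; g ≡ 0 at y ∈ {8}; common: ∅.
Collecting: common zeros = {(2, 0), (5, 10)}, so the count is 2.
Comparison with the Bézout bound: 2 ≤ 4 = deg(f)·deg(g), as expected for curves with no common component (the affine F_11-count falls short of the bound because intersections may lie at infinity, over extension fields, or carry multiplicity).
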